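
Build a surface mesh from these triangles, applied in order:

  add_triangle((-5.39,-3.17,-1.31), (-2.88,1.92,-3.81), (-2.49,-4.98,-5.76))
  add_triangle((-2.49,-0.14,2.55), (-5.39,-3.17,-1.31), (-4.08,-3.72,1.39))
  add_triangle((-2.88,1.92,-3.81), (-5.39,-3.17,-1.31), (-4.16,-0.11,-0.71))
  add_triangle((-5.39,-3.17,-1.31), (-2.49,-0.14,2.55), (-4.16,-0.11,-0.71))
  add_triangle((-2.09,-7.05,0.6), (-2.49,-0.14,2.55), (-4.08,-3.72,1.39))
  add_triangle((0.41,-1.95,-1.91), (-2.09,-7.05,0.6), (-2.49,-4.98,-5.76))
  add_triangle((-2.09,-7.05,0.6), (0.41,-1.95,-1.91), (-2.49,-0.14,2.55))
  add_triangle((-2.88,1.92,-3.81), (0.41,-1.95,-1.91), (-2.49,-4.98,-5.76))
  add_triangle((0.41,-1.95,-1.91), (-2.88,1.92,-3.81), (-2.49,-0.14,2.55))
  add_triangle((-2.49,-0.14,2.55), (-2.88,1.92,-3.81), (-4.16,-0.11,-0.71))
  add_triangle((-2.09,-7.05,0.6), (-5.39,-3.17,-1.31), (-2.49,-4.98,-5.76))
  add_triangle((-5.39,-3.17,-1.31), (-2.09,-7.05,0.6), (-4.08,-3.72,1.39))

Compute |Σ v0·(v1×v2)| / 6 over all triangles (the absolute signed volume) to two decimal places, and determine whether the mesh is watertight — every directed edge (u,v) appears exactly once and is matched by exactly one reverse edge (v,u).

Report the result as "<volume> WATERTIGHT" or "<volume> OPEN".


103.87 WATERTIGHT

Per-triangle v0·(v1×v2)/6:
  t1: +26.5566
  t2: +6.5763
  t3: +7.5055
  t4: +6.2647
  t5: +5.7906
  t6: +9.6520
  t7: -3.0258
  t8: +5.8317
  t9: -6.8222
  t10: +3.9467
  t11: +30.4538
  t12: +11.1393
Σ = +103.8692 → |volume| = 103.87

Directed edges: 36 total, each appears once with its reverse present → watertight.


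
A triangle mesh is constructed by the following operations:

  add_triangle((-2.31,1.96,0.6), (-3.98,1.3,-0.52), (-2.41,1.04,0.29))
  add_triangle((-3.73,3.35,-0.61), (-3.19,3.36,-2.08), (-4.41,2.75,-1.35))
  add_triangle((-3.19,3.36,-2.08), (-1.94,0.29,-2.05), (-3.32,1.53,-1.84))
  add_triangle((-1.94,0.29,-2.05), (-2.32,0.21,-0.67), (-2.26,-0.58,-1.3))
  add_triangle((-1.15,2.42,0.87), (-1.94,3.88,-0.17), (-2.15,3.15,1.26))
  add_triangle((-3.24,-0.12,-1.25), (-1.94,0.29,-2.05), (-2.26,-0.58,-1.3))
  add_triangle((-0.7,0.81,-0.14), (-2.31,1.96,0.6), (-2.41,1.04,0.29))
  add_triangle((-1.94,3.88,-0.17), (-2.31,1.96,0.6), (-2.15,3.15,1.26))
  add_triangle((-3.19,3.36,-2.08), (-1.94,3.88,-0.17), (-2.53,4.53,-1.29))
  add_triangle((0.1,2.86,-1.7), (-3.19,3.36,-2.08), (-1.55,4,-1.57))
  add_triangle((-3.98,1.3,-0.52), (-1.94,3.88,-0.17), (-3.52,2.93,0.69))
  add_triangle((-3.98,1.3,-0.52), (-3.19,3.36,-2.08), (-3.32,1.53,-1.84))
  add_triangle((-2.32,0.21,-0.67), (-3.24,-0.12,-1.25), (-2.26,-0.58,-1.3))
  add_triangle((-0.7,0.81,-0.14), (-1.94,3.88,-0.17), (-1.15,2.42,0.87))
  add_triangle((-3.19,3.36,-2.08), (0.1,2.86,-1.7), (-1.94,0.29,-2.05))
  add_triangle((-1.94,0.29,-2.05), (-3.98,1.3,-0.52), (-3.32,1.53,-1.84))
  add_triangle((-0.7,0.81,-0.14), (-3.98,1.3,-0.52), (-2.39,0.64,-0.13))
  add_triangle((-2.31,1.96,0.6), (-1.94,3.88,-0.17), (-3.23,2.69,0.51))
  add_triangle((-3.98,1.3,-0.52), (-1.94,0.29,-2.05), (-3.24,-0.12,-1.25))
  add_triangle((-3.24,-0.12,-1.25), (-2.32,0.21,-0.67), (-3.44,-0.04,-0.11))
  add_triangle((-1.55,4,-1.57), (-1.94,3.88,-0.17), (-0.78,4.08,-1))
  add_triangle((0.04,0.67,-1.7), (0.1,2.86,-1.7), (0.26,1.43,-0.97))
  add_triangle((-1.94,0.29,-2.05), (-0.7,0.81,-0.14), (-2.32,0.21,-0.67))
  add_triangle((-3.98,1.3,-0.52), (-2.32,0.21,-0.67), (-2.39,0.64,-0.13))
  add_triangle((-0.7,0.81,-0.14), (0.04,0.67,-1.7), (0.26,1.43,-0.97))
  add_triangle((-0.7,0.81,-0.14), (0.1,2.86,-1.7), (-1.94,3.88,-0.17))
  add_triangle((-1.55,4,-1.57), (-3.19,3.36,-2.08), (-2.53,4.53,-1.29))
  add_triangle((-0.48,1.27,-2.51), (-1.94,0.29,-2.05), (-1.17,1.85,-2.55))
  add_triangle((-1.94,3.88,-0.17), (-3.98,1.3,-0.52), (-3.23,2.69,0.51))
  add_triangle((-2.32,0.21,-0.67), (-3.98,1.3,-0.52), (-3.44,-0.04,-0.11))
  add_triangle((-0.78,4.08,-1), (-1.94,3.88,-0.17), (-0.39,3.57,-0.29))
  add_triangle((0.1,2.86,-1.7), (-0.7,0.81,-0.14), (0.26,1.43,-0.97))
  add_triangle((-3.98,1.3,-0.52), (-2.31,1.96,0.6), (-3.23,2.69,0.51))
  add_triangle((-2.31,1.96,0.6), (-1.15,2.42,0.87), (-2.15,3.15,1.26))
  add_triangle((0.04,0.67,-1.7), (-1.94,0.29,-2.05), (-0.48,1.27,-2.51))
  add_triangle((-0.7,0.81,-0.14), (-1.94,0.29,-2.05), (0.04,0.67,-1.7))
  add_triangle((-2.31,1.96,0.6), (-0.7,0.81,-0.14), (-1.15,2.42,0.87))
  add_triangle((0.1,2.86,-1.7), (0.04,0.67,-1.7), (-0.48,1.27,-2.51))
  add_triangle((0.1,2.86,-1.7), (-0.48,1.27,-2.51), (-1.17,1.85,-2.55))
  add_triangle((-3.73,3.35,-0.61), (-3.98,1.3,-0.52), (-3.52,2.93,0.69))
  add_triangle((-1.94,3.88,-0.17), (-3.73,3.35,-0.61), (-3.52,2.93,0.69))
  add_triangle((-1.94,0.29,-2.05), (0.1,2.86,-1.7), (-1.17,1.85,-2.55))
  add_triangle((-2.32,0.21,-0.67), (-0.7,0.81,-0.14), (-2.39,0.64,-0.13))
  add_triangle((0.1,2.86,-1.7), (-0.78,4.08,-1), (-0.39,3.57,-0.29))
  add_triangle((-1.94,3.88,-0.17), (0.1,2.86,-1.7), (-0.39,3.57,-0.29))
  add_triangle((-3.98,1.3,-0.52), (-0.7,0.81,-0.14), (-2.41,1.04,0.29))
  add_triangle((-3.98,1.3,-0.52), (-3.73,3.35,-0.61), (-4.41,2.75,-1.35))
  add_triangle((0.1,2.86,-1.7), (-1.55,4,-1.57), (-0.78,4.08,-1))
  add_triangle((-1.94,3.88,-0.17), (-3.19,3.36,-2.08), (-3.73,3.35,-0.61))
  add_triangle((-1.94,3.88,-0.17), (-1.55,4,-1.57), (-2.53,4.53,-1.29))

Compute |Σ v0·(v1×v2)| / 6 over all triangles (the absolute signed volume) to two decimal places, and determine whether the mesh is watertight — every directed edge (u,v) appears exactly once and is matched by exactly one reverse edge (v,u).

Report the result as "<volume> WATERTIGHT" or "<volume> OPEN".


Per-triangle v0·(v1×v2)/6:
  t1: +0.3324
  t2: +1.3664
  t3: +1.1237
  t4: -0.4806
  t5: +0.4172
  t6: +0.4325
  t7: -0.1524
  t8: +0.9474
  t9: +0.7346
  t10: +1.3400
  t11: -2.3776
  t12: +1.6707
  t13: -0.0081
  t14: -0.1821
  t15: +2.8832
  t16: +0.8516
  t17: +0.0658
  t18: +0.2961
  t19: +1.2157
  t20: -0.1839
  t21: +0.8975
  t22: +0.1294
  t23: -0.4328
  t24: +0.1005
  t25: -0.2595
  t26: -0.4038
  t27: +1.0074
  t28: +0.5758
  t29: +1.9165
  t30: -0.4065
  t31: +0.6320
  t32: -0.0075
  t33: +0.2328
  t34: -0.0985
  t35: +0.2373
  t36: -0.5284
  t37: -0.2265
  t38: +0.3393
  t39: +0.6704
  t40: +1.7708
  t41: +1.7031
  t42: +0.2432
  t43: -0.1516
  t44: +0.4560
  t45: -1.2884
  t46: -0.2414
  t47: +0.9876
  t48: +0.7928
  t49: +2.1162
  t50: +0.5566
Σ = +21.6124 → |volume| = 21.61

Directed edges: 150 total; 6 unmatched, e.g. (-3.19,3.36,-2.08)→(-4.41,2.75,-1.35) → open.

21.61 OPEN


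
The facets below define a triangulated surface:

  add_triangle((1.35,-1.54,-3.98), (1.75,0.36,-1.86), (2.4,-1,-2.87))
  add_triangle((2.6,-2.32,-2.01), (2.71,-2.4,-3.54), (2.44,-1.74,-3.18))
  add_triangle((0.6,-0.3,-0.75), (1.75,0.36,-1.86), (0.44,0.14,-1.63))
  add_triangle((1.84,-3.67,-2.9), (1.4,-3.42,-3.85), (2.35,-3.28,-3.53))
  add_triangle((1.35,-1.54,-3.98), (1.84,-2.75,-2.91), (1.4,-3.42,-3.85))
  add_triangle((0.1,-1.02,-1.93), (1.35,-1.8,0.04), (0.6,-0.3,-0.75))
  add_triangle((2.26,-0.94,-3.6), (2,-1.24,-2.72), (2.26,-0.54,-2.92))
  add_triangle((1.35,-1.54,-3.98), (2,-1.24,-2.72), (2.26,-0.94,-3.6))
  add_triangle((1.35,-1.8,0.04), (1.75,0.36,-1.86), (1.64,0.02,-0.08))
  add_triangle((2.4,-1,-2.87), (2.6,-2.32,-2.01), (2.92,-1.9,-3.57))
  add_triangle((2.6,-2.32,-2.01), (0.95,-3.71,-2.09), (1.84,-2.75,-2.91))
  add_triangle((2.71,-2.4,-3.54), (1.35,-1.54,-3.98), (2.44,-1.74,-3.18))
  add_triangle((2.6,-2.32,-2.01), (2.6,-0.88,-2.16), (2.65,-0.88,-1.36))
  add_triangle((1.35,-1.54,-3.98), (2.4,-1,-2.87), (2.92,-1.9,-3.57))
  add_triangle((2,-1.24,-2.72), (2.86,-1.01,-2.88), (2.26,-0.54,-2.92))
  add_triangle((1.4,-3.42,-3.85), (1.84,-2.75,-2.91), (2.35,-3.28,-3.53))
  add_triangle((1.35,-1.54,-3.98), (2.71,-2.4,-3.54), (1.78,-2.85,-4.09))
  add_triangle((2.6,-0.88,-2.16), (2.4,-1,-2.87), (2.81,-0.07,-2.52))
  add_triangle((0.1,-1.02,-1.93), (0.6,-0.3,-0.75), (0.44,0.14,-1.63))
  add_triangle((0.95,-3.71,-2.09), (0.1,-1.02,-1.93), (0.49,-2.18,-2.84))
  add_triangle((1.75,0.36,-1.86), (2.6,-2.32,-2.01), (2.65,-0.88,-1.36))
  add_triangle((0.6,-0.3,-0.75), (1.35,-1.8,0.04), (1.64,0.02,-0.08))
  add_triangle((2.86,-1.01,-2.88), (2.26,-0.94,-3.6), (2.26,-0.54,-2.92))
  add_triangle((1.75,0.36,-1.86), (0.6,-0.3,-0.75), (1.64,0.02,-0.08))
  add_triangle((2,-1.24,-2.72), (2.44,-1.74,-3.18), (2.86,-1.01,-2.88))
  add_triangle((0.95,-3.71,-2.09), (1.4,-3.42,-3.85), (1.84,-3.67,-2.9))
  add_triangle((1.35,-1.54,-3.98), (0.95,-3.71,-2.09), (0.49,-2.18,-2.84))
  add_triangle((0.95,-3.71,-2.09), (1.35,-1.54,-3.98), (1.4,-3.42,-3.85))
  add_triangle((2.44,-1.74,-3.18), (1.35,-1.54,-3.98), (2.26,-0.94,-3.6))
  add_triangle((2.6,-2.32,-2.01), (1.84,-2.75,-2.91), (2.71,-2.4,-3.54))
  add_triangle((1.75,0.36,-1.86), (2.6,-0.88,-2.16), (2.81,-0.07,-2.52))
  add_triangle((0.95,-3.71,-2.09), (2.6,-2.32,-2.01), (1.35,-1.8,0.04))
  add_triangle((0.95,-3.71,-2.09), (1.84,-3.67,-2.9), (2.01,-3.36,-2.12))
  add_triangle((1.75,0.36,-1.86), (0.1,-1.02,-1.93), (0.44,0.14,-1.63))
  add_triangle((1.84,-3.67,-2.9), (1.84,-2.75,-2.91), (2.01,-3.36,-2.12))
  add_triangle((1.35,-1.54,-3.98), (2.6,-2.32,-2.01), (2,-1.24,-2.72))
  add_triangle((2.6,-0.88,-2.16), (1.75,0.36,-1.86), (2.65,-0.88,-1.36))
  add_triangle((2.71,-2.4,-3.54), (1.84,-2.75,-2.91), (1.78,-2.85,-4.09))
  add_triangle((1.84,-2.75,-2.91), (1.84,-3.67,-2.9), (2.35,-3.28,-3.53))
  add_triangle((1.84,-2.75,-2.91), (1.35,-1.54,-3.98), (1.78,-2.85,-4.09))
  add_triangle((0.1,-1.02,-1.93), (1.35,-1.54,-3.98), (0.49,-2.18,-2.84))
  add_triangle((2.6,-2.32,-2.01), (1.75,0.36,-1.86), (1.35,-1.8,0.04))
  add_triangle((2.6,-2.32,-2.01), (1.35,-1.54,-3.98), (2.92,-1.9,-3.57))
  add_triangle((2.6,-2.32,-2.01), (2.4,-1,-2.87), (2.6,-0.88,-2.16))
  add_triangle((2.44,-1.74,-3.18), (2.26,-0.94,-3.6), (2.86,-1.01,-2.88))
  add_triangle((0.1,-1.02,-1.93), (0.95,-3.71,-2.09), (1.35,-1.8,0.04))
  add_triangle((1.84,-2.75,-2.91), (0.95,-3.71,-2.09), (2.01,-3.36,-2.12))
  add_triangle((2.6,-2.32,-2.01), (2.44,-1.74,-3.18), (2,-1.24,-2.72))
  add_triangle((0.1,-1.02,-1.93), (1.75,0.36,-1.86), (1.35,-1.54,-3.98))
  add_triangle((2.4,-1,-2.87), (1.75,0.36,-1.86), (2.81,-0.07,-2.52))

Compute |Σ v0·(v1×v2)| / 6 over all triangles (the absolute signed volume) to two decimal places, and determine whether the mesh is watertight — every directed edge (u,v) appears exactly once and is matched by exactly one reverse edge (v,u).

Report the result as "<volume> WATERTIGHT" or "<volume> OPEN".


Per-triangle v0·(v1×v2)/6:
  t1: +0.9396
  t2: +0.2636
  t3: -0.1452
  t4: +0.6758
  t5: +0.9908
  t6: -0.3706
  t7: -0.1747
  t8: -0.4530
  t9: +0.8713
  t10: +0.3391
  t11: +1.1941
  t12: +0.4202
  t13: +0.5262
  t14: +0.6160
  t15: -0.2507
  t16: -0.0405
  t17: +1.0005
  t18: +0.3496
  t19: -0.1697
  t20: +0.1035
  t21: -0.8997
  t22: -0.3667
  t23: +0.2065
  t24: -0.2158
  t25: -0.1117
  t26: +0.8008
  t27: +1.0838
  t28: -0.1276
  t29: +0.7602
  t30: +0.7056
  t31: -0.0785
  t32: +1.6938
  t33: +0.4654
  t34: +0.3791
  t35: +0.2976
  t36: -0.8636
  t37: +0.3503
  t38: +0.6018
  t39: -0.0534
  t40: -0.2941
  t41: +0.3120
  t42: +0.7715
  t43: +1.0885
  t44: +0.5589
  t45: +0.5055
  t46: -0.6401
  t47: -0.8078
  t48: +0.0829
  t49: +0.1944
  t50: +0.2636
Σ = +13.3492 → |volume| = 13.35

Directed edges: 150 total, each appears once with its reverse present → watertight.

13.35 WATERTIGHT


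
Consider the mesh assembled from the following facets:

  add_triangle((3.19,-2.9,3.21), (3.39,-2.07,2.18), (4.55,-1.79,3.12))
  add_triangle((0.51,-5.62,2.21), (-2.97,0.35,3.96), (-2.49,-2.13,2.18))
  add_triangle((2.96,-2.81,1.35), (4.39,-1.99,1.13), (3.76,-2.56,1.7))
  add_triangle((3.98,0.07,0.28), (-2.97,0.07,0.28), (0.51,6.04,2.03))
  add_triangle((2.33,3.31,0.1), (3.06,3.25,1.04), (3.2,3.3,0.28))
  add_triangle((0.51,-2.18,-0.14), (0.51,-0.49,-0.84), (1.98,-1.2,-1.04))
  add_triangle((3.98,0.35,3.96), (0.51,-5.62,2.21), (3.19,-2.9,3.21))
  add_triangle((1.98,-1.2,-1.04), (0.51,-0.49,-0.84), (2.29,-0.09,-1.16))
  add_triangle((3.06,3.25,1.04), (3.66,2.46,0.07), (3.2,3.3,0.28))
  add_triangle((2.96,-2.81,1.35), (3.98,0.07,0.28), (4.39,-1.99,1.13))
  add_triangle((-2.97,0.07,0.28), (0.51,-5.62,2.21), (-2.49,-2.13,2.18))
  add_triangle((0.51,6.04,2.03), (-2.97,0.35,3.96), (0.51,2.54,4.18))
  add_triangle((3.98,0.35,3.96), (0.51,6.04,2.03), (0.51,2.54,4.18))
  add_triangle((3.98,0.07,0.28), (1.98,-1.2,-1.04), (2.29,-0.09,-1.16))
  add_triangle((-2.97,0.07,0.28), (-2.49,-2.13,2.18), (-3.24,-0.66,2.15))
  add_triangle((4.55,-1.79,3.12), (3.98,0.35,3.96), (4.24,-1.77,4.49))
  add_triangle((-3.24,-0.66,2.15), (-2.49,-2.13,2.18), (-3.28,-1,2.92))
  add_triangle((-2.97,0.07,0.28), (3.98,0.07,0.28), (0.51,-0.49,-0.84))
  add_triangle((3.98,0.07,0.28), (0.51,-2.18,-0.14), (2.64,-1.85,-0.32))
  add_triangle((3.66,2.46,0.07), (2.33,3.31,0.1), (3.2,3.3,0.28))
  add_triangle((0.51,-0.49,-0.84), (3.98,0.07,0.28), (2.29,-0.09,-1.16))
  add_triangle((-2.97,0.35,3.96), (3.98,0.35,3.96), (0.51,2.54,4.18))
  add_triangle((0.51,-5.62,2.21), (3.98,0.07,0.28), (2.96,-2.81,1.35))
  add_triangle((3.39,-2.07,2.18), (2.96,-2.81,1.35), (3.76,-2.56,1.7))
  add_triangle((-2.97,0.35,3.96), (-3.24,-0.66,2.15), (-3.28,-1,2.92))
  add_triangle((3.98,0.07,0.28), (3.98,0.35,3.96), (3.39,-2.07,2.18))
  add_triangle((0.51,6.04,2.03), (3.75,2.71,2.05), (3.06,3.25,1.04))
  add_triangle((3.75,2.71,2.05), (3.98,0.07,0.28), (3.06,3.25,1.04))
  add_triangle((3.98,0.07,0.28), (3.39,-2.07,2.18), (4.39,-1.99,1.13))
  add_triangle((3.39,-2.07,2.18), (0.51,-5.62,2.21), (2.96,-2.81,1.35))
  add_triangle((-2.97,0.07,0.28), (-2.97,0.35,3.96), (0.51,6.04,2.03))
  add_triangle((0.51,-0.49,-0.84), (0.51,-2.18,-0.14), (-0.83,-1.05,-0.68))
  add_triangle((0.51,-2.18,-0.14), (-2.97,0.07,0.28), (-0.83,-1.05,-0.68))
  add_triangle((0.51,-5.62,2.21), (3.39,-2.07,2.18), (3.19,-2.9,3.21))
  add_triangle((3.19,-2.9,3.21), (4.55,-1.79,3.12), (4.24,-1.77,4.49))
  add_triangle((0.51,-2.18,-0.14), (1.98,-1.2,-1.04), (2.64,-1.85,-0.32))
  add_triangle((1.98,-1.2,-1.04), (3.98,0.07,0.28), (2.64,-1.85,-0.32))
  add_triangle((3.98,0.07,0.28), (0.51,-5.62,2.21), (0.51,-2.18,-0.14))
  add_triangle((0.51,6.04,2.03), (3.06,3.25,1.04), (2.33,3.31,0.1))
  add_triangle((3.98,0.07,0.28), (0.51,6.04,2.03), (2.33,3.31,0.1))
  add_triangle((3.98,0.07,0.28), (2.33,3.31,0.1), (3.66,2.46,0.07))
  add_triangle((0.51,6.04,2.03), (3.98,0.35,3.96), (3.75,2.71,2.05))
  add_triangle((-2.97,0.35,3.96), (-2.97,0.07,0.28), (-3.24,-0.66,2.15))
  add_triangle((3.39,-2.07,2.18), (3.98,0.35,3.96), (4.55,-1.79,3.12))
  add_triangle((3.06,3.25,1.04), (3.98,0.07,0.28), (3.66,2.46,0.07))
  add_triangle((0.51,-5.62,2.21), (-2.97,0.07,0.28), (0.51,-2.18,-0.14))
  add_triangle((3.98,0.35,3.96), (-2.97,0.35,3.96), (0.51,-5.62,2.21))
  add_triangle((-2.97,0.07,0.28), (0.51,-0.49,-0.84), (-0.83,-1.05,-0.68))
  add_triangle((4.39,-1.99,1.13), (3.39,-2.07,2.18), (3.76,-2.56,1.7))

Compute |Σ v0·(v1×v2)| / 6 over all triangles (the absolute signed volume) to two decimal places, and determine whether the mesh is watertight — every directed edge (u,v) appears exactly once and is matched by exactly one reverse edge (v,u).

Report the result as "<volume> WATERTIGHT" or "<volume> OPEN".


Per-triangle v0·(v1×v2)/6:
  t1: +0.7514
  t2: +6.6043
  t3: +0.4184
  t4: -1.7944
  t5: +0.3789
  t6: +0.3609
  t7: +3.4566
  t8: +0.2425
  t9: +0.5288
  t10: -0.0067
  t11: +2.9535
  t12: +11.1871
  t13: +12.0850
  t14: +0.9802
  t15: +1.2893
  t16: +2.3943
  t17: +0.5569
  t18: -0.0908
  t19: +0.5131
  t20: +0.1939
  t21: -0.3616
  t22: +9.9563
  t23: +0.1356
  t24: +0.3241
  t25: +0.7399
  t26: +5.5592
  t27: +3.3798
  t28: +2.3405
  t29: +1.5023
  t30: +2.7262
  t31: +10.7363
  t32: +0.4040
  t33: +0.7651
  t34: +2.4626
  t35: +1.8952
  t36: +0.6480
  t37: +1.0693
  t38: +3.8136
  t39: +2.7311
  t40: -4.5799
  t41: -0.3050
  t42: +9.0895
  t43: +1.5970
  t44: -0.4773
  t45: +1.7081
  t46: +2.6784
  t47: +26.6749
  t48: +0.2399
  t49: +0.5327
Σ = +130.9890 → |volume| = 130.99

Directed edges: 147 total; 9 unmatched, e.g. (-2.97,0.35,3.96)→(-2.49,-2.13,2.18) → open.

130.99 OPEN


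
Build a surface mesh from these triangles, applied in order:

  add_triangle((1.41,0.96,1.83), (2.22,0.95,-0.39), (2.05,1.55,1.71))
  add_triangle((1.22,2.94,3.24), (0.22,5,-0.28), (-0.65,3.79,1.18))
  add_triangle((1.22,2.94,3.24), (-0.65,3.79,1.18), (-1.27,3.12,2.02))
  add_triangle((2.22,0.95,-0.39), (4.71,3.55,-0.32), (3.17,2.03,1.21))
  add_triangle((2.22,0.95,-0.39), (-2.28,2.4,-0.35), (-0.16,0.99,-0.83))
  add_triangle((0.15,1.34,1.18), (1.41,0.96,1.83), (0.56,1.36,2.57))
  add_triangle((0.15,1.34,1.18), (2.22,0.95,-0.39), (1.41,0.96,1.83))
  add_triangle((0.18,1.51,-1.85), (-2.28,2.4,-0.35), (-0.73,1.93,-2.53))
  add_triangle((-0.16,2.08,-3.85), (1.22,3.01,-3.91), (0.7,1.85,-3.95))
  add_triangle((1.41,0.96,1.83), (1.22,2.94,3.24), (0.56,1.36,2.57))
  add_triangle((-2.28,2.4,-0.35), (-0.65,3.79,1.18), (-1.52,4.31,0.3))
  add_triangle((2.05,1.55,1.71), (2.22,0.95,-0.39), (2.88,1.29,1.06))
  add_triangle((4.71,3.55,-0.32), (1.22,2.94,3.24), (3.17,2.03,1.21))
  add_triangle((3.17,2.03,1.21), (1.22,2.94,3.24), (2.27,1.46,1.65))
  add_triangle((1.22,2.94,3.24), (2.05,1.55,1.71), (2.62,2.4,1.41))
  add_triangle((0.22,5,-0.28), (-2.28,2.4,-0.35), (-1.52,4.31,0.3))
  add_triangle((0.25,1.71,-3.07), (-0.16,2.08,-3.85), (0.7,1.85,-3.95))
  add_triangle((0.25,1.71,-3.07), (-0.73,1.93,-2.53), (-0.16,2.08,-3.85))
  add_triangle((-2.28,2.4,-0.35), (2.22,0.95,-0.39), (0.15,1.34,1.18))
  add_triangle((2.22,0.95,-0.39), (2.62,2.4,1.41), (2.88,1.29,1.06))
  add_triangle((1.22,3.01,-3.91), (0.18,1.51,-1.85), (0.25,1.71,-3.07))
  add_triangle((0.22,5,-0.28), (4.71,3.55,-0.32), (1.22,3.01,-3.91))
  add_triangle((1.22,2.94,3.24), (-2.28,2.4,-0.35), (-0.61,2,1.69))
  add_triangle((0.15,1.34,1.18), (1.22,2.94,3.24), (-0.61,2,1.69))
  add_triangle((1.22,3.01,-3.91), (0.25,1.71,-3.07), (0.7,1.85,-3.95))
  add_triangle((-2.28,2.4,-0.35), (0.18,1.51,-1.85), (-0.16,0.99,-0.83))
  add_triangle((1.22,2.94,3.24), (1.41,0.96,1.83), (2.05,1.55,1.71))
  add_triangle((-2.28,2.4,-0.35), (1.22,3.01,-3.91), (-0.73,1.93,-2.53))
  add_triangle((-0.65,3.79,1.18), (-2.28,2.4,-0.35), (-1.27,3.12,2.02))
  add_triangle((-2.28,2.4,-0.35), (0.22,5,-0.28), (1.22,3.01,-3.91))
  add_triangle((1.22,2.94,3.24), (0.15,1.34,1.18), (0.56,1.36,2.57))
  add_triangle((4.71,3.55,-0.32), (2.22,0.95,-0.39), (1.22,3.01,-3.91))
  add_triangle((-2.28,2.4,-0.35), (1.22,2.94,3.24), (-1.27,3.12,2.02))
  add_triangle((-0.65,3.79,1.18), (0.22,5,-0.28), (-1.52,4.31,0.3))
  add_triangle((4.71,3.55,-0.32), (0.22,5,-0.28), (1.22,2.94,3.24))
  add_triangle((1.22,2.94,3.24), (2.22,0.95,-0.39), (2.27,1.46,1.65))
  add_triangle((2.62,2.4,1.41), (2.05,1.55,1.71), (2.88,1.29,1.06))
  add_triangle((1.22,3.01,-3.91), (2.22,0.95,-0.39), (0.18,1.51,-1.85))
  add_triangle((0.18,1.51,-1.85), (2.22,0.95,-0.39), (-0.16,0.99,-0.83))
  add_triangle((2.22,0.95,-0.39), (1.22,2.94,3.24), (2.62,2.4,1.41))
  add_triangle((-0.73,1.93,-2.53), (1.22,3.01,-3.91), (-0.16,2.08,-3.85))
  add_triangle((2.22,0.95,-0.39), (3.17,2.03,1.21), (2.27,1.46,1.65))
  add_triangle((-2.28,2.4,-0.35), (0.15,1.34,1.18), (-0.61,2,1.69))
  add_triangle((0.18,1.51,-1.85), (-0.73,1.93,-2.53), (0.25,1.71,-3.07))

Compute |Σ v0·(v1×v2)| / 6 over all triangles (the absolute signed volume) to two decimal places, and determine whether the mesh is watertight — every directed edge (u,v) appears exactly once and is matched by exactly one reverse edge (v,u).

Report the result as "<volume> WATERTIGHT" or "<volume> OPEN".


52.58 WATERTIGHT

Per-triangle v0·(v1×v2)/6:
  t1: +0.2440
  t2: +3.5827
  t3: +2.2212
  t4: +0.8767
  t5: -0.7778
  t6: -0.3096
  t7: -0.8216
  t8: -0.7327
  t9: +0.7497
  t10: +0.5327
  t11: +0.6885
  t12: -0.3457
  t13: +3.1979
  t14: +0.8844
  t15: +0.8527
  t16: +1.3834
  t17: -0.0973
  t18: -0.1571
  t19: -1.8610
  t20: +0.7011
  t21: -0.2087
  t22: +14.0883
  t23: +1.2879
  t24: -0.1071
  t25: -0.3226
  t26: -0.0660
  t27: +0.5313
  t28: +2.1371
  t29: +1.7469
  t30: +7.6334
  t31: +0.2138
  t32: +2.5653
  t33: -1.4869
  t34: +1.6151
  t35: +13.0302
  t36: -1.2084
  t37: +0.4273
  t38: -0.2856
  t39: -0.2572
  t40: +0.0387
  t41: +0.8595
  t42: +0.1911
  t43: -0.4182
  t44: -0.2375
Σ = +52.5796 → |volume| = 52.58

Directed edges: 132 total, each appears once with its reverse present → watertight.


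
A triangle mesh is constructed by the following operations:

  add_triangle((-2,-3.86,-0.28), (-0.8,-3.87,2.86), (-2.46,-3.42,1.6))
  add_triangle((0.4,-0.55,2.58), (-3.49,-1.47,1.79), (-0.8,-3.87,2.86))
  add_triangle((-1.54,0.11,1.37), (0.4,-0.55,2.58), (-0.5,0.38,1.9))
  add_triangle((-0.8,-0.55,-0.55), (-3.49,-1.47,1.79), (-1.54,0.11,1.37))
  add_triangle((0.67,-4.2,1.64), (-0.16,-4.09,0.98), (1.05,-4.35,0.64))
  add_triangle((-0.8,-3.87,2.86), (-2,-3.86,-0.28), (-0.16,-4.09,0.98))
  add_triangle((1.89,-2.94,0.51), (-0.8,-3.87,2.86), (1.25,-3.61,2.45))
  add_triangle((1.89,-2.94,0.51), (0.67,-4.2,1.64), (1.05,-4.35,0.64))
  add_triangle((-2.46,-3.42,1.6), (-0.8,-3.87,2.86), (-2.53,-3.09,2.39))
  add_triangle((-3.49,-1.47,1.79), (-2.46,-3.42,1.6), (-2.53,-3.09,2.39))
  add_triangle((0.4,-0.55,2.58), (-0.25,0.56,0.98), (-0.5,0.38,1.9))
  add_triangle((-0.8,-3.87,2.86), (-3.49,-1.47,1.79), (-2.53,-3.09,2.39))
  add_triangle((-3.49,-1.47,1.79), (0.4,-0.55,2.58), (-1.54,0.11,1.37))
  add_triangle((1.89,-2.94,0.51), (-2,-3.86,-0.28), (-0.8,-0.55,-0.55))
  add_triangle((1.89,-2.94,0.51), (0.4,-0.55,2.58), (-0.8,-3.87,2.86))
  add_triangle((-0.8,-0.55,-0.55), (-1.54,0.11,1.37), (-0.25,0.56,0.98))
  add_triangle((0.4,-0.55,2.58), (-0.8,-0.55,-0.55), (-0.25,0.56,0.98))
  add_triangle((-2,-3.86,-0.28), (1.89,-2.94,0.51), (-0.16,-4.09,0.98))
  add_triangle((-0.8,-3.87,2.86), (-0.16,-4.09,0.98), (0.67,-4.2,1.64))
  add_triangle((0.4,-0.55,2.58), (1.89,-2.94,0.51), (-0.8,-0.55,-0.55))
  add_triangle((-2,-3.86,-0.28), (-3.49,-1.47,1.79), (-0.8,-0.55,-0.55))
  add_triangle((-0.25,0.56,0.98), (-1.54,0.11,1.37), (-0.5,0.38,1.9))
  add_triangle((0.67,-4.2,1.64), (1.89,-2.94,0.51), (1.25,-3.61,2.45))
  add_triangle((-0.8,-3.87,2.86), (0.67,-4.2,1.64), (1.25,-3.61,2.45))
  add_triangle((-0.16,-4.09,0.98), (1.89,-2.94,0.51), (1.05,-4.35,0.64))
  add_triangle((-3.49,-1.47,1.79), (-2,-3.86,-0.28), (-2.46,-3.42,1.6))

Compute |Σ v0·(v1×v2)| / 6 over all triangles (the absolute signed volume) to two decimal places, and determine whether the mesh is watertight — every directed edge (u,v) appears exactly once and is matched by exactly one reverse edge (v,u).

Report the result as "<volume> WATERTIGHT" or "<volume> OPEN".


28.96 WATERTIGHT

Per-triangle v0·(v1×v2)/6:
  t1: +2.8230
  t2: +4.6999
  t3: +0.4542
  t4: +0.3519
  t5: +0.7558
  t6: +2.9687
  t7: -1.7899
  t8: +0.8939
  t9: +1.2517
  t10: +1.1164
  t11: +0.1270
  t12: +0.6396
  t13: +1.4715
  t14: +0.8805
  t15: +4.0526
  t16: +0.0575
  t17: -0.3516
  t18: +1.8919
  t19: +1.3793
  t20: -1.3897
  t21: +1.5238
  t22: +0.1355
  t23: +1.3359
  t24: +1.6687
  t25: -0.3881
  t26: +2.4044
Σ = +28.9643 → |volume| = 28.96

Directed edges: 78 total, each appears once with its reverse present → watertight.


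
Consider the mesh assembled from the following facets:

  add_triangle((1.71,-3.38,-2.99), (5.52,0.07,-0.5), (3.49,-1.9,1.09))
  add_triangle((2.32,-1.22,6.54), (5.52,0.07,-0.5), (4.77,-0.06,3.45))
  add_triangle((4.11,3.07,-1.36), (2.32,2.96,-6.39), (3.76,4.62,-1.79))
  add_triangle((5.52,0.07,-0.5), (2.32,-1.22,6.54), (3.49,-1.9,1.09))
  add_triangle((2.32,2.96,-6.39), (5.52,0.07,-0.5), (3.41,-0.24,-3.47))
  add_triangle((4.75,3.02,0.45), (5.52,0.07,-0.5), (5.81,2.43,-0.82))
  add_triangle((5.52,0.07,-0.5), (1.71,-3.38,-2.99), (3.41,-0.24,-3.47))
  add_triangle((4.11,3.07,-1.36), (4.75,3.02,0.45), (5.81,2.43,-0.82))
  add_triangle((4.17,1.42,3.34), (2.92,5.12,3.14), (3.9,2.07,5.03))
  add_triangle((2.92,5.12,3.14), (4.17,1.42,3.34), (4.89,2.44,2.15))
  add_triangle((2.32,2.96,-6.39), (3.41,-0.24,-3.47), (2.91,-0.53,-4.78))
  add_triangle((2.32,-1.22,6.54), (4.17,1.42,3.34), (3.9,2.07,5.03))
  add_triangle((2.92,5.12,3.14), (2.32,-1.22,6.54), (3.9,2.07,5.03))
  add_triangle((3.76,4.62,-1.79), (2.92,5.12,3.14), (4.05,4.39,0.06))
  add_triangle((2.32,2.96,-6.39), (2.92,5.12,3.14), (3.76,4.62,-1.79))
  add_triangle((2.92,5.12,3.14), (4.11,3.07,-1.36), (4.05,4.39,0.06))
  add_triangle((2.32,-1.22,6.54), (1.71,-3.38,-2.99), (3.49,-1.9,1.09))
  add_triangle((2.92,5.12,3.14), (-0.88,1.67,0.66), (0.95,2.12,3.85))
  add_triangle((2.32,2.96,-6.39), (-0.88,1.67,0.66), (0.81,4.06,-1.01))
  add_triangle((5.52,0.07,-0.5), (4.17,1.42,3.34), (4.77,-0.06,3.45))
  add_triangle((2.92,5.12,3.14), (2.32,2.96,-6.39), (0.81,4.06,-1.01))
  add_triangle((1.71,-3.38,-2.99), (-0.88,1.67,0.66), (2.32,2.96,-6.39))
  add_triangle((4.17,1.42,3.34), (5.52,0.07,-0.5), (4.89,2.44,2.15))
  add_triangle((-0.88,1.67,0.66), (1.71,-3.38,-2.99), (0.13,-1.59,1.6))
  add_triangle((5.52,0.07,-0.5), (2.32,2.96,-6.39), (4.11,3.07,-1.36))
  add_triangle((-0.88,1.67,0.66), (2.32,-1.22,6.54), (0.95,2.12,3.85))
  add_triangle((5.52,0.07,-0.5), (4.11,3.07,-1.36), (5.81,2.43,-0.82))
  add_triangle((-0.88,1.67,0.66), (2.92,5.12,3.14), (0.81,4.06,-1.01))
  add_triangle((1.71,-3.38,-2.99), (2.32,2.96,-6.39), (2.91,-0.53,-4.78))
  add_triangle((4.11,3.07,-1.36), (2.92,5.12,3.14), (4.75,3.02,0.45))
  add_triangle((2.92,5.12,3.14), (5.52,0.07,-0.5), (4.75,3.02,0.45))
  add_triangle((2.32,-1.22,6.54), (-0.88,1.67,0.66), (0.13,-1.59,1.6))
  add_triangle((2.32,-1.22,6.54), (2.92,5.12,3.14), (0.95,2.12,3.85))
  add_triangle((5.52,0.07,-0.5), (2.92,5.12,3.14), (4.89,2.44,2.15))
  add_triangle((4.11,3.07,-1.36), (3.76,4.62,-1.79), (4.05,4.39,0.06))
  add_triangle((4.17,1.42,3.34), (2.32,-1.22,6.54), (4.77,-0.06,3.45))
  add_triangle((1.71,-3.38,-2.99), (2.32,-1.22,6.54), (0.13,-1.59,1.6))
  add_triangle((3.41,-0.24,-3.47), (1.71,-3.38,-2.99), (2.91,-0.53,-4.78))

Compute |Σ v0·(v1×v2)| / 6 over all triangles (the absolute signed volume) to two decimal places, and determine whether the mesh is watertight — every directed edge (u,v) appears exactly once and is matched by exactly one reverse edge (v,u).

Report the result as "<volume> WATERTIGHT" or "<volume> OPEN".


Per-triangle v0·(v1×v2)/6:
  t1: +9.4717
  t2: +3.7141
  t3: +6.5176
  t4: +10.4578
  t5: +10.1332
  t6: +2.7081
  t7: +9.1541
  t8: +2.2462
  t9: +5.0527
  t10: +5.4971
  t11: +3.9731
  t12: +5.0771
  t13: +7.2355
  t14: +3.5733
  t15: +5.3853
  t16: +1.0202
  t17: +8.1960
  t18: +4.0676
  t19: +3.3826
  t20: +5.2948
  t21: +12.4282
  t22: +1.9359
  t23: +4.8722
  t24: +0.3700
  t25: +14.4950
  t26: +2.6341
  t27: +1.3257
  t28: +5.0049
  t29: +4.1356
  t30: +5.5554
  t31: +5.1540
  t32: +2.4237
  t33: +8.1731
  t34: +4.6772
  t35: +2.2476
  t36: +5.9982
  t37: +5.7786
  t38: +3.1384
Σ = +202.5060 → |volume| = 202.51

Directed edges: 114 total, each appears once with its reverse present → watertight.

202.51 WATERTIGHT


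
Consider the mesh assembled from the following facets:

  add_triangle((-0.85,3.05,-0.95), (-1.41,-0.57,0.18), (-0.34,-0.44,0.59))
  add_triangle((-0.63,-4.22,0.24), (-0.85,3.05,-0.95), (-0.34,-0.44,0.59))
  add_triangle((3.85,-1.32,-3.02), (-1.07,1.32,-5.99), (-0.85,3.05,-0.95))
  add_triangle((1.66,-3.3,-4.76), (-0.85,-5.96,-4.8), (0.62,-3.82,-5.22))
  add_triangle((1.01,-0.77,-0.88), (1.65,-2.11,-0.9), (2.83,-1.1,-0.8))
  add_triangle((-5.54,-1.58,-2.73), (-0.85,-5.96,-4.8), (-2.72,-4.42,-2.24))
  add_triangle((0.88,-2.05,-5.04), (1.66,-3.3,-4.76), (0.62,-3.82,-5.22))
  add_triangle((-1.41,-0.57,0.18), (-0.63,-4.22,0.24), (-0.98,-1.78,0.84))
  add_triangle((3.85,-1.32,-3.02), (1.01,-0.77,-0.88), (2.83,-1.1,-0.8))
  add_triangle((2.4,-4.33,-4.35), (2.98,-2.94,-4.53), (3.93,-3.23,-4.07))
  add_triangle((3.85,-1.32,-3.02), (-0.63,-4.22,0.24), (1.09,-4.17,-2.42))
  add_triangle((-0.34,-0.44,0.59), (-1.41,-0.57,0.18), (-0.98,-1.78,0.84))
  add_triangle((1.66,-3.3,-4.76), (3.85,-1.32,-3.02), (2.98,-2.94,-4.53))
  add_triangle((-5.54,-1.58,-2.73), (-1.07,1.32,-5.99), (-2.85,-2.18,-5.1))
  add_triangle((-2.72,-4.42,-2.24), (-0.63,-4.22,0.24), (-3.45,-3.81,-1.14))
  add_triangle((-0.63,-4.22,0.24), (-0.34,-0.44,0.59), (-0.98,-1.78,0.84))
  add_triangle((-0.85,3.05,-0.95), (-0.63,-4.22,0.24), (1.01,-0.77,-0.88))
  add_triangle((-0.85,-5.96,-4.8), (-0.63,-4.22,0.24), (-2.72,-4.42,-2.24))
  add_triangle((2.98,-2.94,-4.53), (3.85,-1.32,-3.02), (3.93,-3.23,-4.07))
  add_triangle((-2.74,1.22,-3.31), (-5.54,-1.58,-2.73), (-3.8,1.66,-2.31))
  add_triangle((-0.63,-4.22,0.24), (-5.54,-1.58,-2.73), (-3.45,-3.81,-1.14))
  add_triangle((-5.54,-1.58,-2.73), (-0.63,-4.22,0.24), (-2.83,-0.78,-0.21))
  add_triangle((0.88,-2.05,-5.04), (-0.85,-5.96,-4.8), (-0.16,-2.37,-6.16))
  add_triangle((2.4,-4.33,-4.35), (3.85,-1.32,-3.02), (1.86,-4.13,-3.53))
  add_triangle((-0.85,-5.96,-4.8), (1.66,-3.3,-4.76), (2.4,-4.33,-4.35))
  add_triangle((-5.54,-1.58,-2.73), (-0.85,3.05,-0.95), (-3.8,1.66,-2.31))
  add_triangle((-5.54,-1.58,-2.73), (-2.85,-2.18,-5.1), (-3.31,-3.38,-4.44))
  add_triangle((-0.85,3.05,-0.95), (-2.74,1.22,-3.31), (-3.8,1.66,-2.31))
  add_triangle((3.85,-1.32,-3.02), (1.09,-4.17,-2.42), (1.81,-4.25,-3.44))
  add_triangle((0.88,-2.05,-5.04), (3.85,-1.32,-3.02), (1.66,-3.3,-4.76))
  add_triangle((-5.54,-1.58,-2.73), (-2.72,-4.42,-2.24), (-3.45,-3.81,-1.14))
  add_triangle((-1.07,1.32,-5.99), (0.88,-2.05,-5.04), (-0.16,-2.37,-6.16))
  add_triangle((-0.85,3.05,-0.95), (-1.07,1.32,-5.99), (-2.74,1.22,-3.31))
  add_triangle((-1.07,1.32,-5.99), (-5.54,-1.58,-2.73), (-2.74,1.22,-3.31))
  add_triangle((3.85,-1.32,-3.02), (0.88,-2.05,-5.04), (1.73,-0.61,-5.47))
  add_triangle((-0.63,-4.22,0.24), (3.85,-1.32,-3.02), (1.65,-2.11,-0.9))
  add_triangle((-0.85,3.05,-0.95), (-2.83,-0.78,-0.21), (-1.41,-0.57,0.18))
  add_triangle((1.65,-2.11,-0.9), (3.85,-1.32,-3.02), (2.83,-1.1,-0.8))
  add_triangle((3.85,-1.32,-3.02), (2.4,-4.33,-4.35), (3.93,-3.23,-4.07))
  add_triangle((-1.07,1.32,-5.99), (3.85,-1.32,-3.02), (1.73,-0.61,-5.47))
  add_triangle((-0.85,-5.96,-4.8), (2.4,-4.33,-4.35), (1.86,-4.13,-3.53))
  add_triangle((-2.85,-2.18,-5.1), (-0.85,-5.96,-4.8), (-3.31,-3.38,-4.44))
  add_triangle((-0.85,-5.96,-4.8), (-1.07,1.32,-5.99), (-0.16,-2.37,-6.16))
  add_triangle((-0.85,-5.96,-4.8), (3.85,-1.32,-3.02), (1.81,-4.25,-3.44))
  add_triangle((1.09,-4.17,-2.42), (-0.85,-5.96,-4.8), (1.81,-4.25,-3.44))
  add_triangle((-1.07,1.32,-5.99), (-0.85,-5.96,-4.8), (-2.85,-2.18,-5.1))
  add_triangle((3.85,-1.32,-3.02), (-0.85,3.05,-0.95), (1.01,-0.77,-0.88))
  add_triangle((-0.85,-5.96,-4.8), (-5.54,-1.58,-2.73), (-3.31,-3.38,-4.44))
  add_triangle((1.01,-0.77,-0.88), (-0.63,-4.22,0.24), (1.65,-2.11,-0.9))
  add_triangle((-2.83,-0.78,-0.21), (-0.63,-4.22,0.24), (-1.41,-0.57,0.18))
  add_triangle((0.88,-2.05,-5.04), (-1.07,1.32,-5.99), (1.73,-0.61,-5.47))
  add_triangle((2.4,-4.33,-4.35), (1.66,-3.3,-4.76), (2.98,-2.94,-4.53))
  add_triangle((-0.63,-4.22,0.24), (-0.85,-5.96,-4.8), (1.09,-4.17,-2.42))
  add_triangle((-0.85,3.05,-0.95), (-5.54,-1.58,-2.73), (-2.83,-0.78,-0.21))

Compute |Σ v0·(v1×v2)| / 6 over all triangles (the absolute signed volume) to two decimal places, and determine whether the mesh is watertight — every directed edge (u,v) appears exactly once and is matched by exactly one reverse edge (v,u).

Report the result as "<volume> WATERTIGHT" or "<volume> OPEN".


168.65 OPEN

Per-triangle v0·(v1×v2)/6:
  t1: +0.3606
  t2: -0.6685
  t3: +11.0997
  t4: +2.1041
  t5: -0.3346
  t6: +9.9925
  t7: +1.5153
  t8: +0.6143
  t9: -0.3933
  t10: +1.6301
  t11: +3.8355
  t12: +0.1269
  t13: +0.4145
  t14: +12.4414
  t15: +3.0829
  t16: +0.1413
  t17: -1.4625
  t18: +7.5159
  t19: +1.4332
  t20: +4.1565
  t21: -0.6531
  t22: +4.4329
  t23: +4.3516
  t24: +0.8686
  t25: +4.4755
  t26: -0.0158
  t27: +4.7664
  t28: +2.7833
  t29: +1.2765
  t30: +3.7429
  t31: +4.2321
  t32: +3.6577
  t33: +5.7604
  t34: +7.1543
  t35: +4.5669
  t36: +1.3742
  t37: +0.3650
  t38: +1.3742
  t39: -0.7589
  t40: +2.5894
  t41: +1.4879
  t42: +5.0617
  t43: +6.5606
  t44: +4.6277
  t45: +2.2809
  t46: +13.6091
  t47: -0.5949
  t48: +4.9746
  t49: -0.4697
  t50: +0.5187
  t51: +5.3154
  t52: +1.6004
  t53: +6.1155
  t54: +3.6144
Σ = +168.6523 → |volume| = 168.65

Directed edges: 162 total; 6 unmatched, e.g. (-0.85,-5.96,-4.8)→(0.62,-3.82,-5.22) → open.


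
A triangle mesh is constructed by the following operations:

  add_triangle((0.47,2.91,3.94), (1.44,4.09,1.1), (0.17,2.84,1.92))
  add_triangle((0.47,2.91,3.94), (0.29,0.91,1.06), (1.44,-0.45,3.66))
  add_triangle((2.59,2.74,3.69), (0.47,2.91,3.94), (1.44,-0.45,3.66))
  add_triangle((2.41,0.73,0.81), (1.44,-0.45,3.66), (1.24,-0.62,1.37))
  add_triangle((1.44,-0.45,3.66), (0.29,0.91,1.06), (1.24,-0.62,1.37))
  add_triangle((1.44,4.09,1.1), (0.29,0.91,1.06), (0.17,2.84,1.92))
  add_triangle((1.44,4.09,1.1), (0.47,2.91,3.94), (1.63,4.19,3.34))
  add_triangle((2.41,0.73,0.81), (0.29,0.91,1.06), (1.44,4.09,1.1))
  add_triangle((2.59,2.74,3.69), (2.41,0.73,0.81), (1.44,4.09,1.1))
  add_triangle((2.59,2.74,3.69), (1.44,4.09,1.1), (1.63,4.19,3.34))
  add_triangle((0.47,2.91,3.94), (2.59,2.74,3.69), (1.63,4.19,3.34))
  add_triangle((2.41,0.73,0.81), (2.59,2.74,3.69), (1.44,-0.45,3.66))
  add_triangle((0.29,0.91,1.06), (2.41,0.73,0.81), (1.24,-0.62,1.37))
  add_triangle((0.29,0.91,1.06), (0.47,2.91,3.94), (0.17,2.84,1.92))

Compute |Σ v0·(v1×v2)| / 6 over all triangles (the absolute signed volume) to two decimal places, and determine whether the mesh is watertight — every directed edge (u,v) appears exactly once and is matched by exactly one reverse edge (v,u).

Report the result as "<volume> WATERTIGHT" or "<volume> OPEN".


16.29 WATERTIGHT

Per-triangle v0·(v1×v2)/6:
  t1: +1.3491
  t2: -0.4224
  t3: +4.4611
  t4: +0.9308
  t5: -0.4098
  t6: -0.4373
  t7: +1.1697
  t8: -1.2092
  t9: +3.6541
  t10: +2.1403
  t11: +2.4208
  t12: +3.4982
  t13: -0.6997
  t14: -0.1576
Σ = +16.2881 → |volume| = 16.29

Directed edges: 42 total, each appears once with its reverse present → watertight.


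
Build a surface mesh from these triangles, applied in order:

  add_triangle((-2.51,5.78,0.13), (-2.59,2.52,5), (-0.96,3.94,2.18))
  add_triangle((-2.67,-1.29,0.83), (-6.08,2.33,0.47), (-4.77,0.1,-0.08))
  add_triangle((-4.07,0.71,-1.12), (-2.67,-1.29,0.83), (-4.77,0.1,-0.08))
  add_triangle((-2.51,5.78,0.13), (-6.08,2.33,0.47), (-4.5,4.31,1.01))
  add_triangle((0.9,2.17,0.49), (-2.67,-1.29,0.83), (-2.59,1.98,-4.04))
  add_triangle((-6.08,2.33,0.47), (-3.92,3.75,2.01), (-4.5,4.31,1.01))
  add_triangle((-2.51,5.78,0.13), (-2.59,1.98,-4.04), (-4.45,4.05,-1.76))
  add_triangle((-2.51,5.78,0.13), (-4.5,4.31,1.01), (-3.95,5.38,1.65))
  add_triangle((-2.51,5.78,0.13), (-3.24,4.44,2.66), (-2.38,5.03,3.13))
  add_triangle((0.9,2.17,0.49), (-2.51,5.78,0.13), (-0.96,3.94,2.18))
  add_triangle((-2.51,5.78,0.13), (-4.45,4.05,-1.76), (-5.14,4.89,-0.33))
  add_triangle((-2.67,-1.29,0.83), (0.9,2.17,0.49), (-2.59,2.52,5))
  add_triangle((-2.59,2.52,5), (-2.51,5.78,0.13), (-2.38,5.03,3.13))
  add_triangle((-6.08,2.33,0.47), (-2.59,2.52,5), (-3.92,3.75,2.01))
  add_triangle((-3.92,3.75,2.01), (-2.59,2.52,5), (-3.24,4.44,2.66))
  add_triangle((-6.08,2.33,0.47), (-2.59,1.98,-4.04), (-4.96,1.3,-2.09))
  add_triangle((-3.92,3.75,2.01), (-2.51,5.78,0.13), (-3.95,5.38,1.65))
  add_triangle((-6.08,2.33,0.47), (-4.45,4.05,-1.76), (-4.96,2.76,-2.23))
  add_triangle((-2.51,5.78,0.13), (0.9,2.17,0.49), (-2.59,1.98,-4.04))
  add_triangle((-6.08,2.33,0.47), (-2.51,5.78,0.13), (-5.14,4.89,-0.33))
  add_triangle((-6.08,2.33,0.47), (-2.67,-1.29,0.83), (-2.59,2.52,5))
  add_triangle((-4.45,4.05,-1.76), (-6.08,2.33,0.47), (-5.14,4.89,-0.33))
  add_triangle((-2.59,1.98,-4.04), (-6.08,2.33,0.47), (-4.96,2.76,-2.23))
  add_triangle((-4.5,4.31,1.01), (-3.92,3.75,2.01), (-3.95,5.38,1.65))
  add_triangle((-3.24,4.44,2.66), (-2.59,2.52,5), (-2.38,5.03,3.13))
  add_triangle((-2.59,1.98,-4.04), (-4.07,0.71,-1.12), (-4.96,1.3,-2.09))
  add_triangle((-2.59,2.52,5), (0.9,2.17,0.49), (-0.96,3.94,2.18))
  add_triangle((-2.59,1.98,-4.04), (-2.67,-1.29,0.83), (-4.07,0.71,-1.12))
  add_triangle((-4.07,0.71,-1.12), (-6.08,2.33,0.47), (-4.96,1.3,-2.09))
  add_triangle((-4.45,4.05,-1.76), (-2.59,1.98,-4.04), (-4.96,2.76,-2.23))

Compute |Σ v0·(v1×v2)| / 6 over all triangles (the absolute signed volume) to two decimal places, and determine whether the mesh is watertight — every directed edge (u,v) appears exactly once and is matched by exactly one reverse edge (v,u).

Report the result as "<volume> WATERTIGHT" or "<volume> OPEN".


89.58 OPEN

Per-triangle v0·(v1×v2)/6:
  t1: +6.5895
  t2: +2.1438
  t3: +0.6910
  t4: +3.4005
  t5: -4.8481
  t6: +2.9640
  t7: +7.5042
  t8: +2.4520
  t9: +3.3301
  t10: +3.3926
  t11: +4.2384
  t12: -1.9472
  t13: -3.4149
  t14: +8.2906
  t15: +3.1883
  t16: +5.0564
  t17: -0.3818
  t18: +4.3774
  t19: +6.5138
  t20: +3.3616
  t21: +12.2162
  t22: +4.4980
  t23: +1.0768
  t24: +1.3561
  t25: +3.3980
  t26: +0.2296
  t27: +2.4607
  t28: +2.3407
  t29: +1.2563
  t30: +3.8483
Σ = +89.5829 → |volume| = 89.58

Directed edges: 90 total; 6 unmatched, e.g. (-6.08,2.33,0.47)→(-4.77,0.1,-0.08) → open.


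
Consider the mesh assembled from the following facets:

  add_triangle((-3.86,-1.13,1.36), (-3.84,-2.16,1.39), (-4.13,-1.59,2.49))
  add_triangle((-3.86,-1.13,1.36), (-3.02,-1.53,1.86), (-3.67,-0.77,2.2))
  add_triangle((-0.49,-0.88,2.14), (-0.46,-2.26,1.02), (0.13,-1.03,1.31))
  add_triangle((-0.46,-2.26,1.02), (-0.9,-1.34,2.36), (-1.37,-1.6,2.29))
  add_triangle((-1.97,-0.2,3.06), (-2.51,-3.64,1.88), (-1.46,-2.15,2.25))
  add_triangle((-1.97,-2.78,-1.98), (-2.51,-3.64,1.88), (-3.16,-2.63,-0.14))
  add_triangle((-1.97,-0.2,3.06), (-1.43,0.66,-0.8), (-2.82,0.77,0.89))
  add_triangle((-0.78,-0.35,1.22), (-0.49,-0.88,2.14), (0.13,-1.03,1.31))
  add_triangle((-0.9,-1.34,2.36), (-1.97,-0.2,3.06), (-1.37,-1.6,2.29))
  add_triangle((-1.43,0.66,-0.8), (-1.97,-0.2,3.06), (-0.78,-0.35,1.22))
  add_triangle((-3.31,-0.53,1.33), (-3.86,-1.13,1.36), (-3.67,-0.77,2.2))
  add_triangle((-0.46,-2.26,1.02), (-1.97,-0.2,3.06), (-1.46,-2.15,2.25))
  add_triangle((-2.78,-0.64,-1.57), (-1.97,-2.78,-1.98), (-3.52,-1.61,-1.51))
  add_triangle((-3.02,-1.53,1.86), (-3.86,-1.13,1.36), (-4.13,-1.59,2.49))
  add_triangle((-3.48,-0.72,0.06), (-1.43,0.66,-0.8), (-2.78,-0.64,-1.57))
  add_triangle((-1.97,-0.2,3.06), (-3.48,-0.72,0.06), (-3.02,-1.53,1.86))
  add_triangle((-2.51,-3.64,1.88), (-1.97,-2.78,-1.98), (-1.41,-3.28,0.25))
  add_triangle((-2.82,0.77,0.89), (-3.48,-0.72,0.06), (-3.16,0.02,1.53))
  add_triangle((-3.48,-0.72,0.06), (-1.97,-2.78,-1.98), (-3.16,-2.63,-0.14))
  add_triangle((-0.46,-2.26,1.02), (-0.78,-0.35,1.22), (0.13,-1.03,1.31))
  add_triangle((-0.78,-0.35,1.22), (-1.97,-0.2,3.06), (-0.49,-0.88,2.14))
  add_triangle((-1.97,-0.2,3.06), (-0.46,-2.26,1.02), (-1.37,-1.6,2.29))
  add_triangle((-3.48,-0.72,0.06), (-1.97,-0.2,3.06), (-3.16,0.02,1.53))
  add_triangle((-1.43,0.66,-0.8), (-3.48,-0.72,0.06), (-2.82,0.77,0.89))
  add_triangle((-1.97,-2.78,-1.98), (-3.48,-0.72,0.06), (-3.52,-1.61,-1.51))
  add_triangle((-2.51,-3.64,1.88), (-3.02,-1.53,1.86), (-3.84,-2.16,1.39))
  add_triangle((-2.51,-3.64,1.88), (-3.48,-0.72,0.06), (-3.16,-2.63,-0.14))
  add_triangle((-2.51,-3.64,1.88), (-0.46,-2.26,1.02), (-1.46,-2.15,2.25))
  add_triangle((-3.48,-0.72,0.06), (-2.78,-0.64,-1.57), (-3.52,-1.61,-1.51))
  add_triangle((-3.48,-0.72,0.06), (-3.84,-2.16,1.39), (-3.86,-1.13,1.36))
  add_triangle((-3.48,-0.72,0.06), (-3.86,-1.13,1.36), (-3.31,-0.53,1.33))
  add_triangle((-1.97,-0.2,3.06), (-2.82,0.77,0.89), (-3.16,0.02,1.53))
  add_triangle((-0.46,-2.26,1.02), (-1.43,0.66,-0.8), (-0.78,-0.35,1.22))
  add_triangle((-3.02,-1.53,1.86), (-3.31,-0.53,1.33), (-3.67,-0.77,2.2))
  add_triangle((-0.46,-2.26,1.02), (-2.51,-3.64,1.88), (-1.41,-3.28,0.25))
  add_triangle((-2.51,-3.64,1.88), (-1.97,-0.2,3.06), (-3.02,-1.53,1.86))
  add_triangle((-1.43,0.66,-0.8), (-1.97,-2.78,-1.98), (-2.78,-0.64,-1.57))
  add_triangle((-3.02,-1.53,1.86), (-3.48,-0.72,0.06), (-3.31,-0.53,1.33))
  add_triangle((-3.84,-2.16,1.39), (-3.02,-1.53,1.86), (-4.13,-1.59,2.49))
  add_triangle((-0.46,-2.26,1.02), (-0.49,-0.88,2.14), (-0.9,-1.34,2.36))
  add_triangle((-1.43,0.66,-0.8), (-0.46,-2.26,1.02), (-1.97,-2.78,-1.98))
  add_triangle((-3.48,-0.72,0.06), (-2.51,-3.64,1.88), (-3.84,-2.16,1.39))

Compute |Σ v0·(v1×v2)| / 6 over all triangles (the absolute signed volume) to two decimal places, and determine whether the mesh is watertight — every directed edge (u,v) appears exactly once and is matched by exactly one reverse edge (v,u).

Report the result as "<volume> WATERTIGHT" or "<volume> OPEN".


Per-triangle v0·(v1×v2)/6:
  t1: +0.6806
  t2: +0.5327
  t3: +0.3219
  t4: +0.3200
  t5: +1.3070
  t6: +2.7420
  t7: -0.1251
  t8: -0.0645
  t9: +0.3950
  t10: -0.2664
  t11: +0.2241
  t12: +0.2137
  t13: +0.8365
  t14: -0.2349
  t15: +0.9280
  t16: +1.8063
  t17: +1.8115
  t18: +0.8295
  t19: +2.0408
  t20: -0.3615
  t21: -0.1203
  t22: -0.0288
  t23: +1.0049
  t24: +1.1138
  t25: +1.1313
  t26: +1.1984
  t27: +2.4573
  t28: +0.7614
  t29: +0.7684
  t30: +0.7700
  t31: +0.3608
  t32: +0.7811
  t33: -0.7598
  t34: -0.3537
  t35: +0.8862
  t36: +2.3356
  t37: +0.3894
  t38: -0.8306
  t39: +0.2523
  t40: +0.2062
  t41: -1.6404
  t42: +0.9414
Σ = +25.5622 → |volume| = 25.56

Directed edges: 126 total; 6 unmatched, e.g. (-0.9,-1.34,2.36)→(-1.97,-0.2,3.06) → open.

25.56 OPEN
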